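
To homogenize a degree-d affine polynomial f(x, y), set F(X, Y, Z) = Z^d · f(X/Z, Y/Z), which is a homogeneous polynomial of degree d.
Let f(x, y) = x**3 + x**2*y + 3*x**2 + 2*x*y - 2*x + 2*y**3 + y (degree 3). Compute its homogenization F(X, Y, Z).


F(X, Y, Z) = X**3 + X**2*Y + 3*X**2*Z + 2*X*Y*Z - 2*X*Z**2 + 2*Y**3 + Y*Z**2

deg(f) = 3.
Substitute x = X/Z, y = Y/Z into f, then multiply by Z^3.
  monomial 1·x^3·y^0 ↦ 1·X^3·Y^0·Z^0.
  monomial 1·x^2·y^1 ↦ 1·X^2·Y^1·Z^0.
  monomial 3·x^2·y^0 ↦ 3·X^2·Y^0·Z^1.
  monomial 2·x^1·y^1 ↦ 2·X^1·Y^1·Z^1.
  monomial -2·x^1·y^0 ↦ -2·X^1·Y^0·Z^2.
  monomial 2·x^0·y^3 ↦ 2·X^0·Y^3·Z^0.
  monomial 1·x^0·y^1 ↦ 1·X^0·Y^1·Z^2.
Collecting: F(X, Y, Z) = X**3 + X**2*Y + 3*X**2*Z + 2*X*Y*Z - 2*X*Z**2 + 2*Y**3 + Y*Z**2.


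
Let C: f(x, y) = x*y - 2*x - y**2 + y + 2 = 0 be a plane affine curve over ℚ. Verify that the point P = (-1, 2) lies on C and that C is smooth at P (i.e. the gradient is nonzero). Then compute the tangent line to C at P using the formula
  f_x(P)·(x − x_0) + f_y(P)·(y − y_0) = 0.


Tangent line at P: 8 - 4*y = 0.

Step 1: f(-1, 2) = 0, so P lies on C.
Step 2: partial derivatives
  f_x(x, y) = y - 2, f_y(x, y) = x - 2*y + 1.
  f_x(P) = 0, f_y(P) = -4 (gradient nonzero, so P is smooth).
Step 3: tangent line at P: 0·(x − -1) + -4·(y − 2) = 0.
Expanding: 8 - 4*y = 0.


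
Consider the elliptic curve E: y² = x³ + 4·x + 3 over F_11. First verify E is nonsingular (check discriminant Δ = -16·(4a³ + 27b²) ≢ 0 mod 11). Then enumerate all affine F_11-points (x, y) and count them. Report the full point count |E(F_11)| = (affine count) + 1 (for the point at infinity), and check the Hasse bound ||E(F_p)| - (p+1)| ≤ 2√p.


Affine points = {(0, 5), (0, 6), (3, 3), (3, 8), (5, 4), (5, 7), (6, 1), (6, 10), (7, 0), (9, 3), (9, 8), (10, 3), (10, 8)}; affine count = 13; |E(F_11)| = 14.

Discriminant check: Δ ∝ 4a³ + 27b² = 4·4³ + 27·3² = 4·64 + 27·9 ≡ 4 (mod 11). Nonzero ⇒ E is nonsingular.
For each x ∈ F_11, compute rhs = x³ + 4·x + 3 mod 11, then count y ∈ F_11 with y² ≡ rhs.
  x = 0: rhs = 3, matching y values: 5, 6 (2 points).
  x = 1: rhs = 8, matching y values: none (0 points).
  x = 2: rhs = 8, matching y values: none (0 points).
  x = 3: rhs = 9, matching y values: 3, 8 (2 points).
  x = 4: rhs = 6, matching y values: none (0 points).
  x = 5: rhs = 5, matching y values: 4, 7 (2 points).
  x = 6: rhs = 1, matching y values: 1, 10 (2 points).
  x = 7: rhs = 0, matching y values: 0 (1 points).
  x = 8: rhs = 8, matching y values: none (0 points).
  x = 9: rhs = 9, matching y values: 3, 8 (2 points).
  x = 10: rhs = 9, matching y values: 3, 8 (2 points).
Total affine count: 13.
Full point count |E(F_11)| = 13 + 1 = 14.
Hasse bound: |14 − (11+1)| = |2| = 2 ≤ 2√11 ≈ 6.6332 ✓.


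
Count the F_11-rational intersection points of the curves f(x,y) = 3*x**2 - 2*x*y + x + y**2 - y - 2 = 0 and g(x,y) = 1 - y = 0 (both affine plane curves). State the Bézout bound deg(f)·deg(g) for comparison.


Common zeros: {(1, 1), (3, 1)}; count = 2; Bézout bound = 2.

deg(f) = 2, deg(g) = 1, so Bézout bound = 2.
Scan x ∈ F_11. For each x, list the y ∈ F_11 with f(x, y) ≡ 0 and those with g(x, y) ≡ 0 (mod 11); the common zeros in that column are the intersection.
  x = 0: f ≡ 0 at y ∈ {2, 10}; g ≡ 0 at y ∈ {1}; common: ∅.
  x = 1: f ≡ 0 at y ∈ {1, 2}; g ≡ 0 at y ∈ {1}; common: {1}.
  x = 2: f ≡ 0 at y ∈ ∅; g ≡ 0 at y ∈ {1}; common: ∅.
  x = 3: f ≡ 0 at y ∈ {1, 6}; g ≡ 0 at y ∈ {1}; common: {1}.
  x = 4: f ≡ 0 at y ∈ ∅; g ≡ 0 at y ∈ {1}; common: ∅.
  x = 5: f ≡ 0 at y ∈ ∅; g ≡ 0 at y ∈ {1}; common: ∅.
  x = 6: f ≡ 0 at y ∈ ∅; g ≡ 0 at y ∈ {1}; common: ∅.
  x = 7: f ≡ 0 at y ∈ ∅; g ≡ 0 at y ∈ {1}; common: ∅.
  x = 8: f ≡ 0 at y ∈ {0, 6}; g ≡ 0 at y ∈ {1}; common: ∅.
  x = 9: f ≡ 0 at y ∈ ∅; g ≡ 0 at y ∈ {1}; common: ∅.
  x = 10: f ≡ 0 at y ∈ {0, 10}; g ≡ 0 at y ∈ {1}; common: ∅.
Collecting: common zeros = {(1, 1), (3, 1)}, so the count is 2.
Comparison with the Bézout bound: 2 ≤ 2 = deg(f)·deg(g), as expected for curves with no common component (the bound is attained).


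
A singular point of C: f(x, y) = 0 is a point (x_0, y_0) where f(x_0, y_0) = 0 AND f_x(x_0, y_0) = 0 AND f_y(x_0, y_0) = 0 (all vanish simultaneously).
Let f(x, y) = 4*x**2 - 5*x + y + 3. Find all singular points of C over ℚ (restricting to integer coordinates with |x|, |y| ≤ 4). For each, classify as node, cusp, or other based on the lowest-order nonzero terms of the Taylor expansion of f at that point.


No singular points in the scanned grid; C is smooth there.

Compute partial derivatives:
  f_x = 8*x - 5.
  f_y = 1.
f_y = 1 is a nonzero constant, so f_y never vanishes: no point (x, y) can satisfy f = f_x = f_y = 0. In particular no (x, y) ∈ {−4, ..., 4}² is singular; the curve is smooth.


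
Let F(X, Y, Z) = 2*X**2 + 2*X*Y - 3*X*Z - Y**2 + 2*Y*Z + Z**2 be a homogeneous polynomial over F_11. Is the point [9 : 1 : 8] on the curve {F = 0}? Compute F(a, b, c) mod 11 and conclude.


F(9,1,8) ≡ 10 (mod 11); P is NOT on the curve.

Evaluate F(9, 1, 8) term-by-term (mod 11).
  2*X**2 ↦ 2·81·1·1 = 162
  2*X*Y ↦ 2·9·1·1 = 18
  -3*X*Z ↦ -3·9·1·8 = -216
  -Y**2 ↦ -1·1·1·1 = -1
  2*Y*Z ↦ 2·1·1·8 = 16
  Z**2 ↦ 1·1·1·64 = 64
Sum: F(9, 1, 8) = (162) + (18) + (-216) + (-1) + (16) + (64) = 43.
Reducing mod 11: 43 ≡ 10 (mod 11).
Since F(a, b, c) ≡ 10 ≠ 0 (mod 11), P does NOT lie on the curve.


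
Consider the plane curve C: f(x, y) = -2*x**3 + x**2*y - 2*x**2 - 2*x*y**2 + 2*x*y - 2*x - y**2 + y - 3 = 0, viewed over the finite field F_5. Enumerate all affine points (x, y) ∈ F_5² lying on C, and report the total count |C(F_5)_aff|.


Affine F_5-points: {(0, 2), (0, 4), (2, 4), (4, 1), (4, 4)}; count = 5.

For each of the 25 pairs (x, y) ∈ F_5², evaluate f(x, y) mod 5. Record the zeros.
  x = 0: [0↦2, 1↦2, 2↦0, 3↦1, 4↦0]  zeros at y ∈ {2, 4}
  x = 1: [0↦1, 1↦2, 2↦2, 3↦1, 4↦4]  zeros at y ∈ ∅
  x = 2: [0↦4, 1↦3, 2↦2, 3↦1, 4↦0]  zeros at y ∈ {4}
  x = 3: [0↦4, 1↦3, 2↦3, 3↦4, 4↦1]  zeros at y ∈ ∅
  x = 4: [0↦4, 1↦0, 2↦3, 3↦3, 4↦0]  zeros at y ∈ {1, 4}
Collecting zeros: affine points = {(0, 2), (0, 4), (2, 4), (4, 1), (4, 4)}.
Total count |C(F_5)_aff| = 5.


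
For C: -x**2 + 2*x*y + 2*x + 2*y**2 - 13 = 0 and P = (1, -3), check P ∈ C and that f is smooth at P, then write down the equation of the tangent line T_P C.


Tangent line at P: -6*x - 10*y - 24 = 0.

Step 1: f(1, -3) = 0, so P lies on C.
Step 2: partial derivatives
  f_x(x, y) = -2*x + 2*y + 2, f_y(x, y) = 2*x + 4*y.
  f_x(P) = -6, f_y(P) = -10 (gradient nonzero, so P is smooth).
Step 3: tangent line at P: -6·(x − 1) + -10·(y − -3) = 0.
Expanding: -6*x - 10*y - 24 = 0.


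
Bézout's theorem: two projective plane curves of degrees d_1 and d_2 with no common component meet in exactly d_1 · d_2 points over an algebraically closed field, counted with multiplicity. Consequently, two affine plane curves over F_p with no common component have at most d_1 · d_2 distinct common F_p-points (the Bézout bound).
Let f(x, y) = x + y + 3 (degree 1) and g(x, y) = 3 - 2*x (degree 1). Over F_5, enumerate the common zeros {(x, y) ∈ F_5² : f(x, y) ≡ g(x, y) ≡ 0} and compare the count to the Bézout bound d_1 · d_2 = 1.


Common zeros: {(4, 3)}; count = 1; Bézout bound = 1.

deg(f) = 1, deg(g) = 1, so Bézout bound = 1.
Scan x ∈ F_5. For each x, list the y ∈ F_5 with f(x, y) ≡ 0 and those with g(x, y) ≡ 0 (mod 5); the common zeros in that column are the intersection.
  x = 0: f ≡ 0 at y ∈ {2}; g ≡ 0 at y ∈ ∅; common: ∅.
  x = 1: f ≡ 0 at y ∈ {1}; g ≡ 0 at y ∈ ∅; common: ∅.
  x = 2: f ≡ 0 at y ∈ {0}; g ≡ 0 at y ∈ ∅; common: ∅.
  x = 3: f ≡ 0 at y ∈ {4}; g ≡ 0 at y ∈ ∅; common: ∅.
  x = 4: f ≡ 0 at y ∈ {3}; g ≡ 0 at y ∈ {0, 1, 2, 3, 4}; common: {3}.
Collecting: common zeros = {(4, 3)}, so the count is 1.
Comparison with the Bézout bound: 1 ≤ 1 = deg(f)·deg(g), as expected for curves with no common component (the bound is attained).


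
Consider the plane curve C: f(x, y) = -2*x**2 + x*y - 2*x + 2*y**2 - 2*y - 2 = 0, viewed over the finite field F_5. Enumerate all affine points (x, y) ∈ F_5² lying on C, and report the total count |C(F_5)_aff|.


Affine F_5-points: {(0, 3), (1, 1), (1, 2), (3, 3), (3, 4), (4, 2)}; count = 6.

For each of the 25 pairs (x, y) ∈ F_5², evaluate f(x, y) mod 5. Record the zeros.
  x = 0: [0↦3, 1↦3, 2↦2, 3↦0, 4↦2]  zeros at y ∈ {3}
  x = 1: [0↦4, 1↦0, 2↦0, 3↦4, 4↦2]  zeros at y ∈ {1, 2}
  x = 2: [0↦1, 1↦3, 2↦4, 3↦4, 4↦3]  zeros at y ∈ ∅
  x = 3: [0↦4, 1↦2, 2↦4, 3↦0, 4↦0]  zeros at y ∈ {3, 4}
  x = 4: [0↦3, 1↦2, 2↦0, 3↦2, 4↦3]  zeros at y ∈ {2}
Collecting zeros: affine points = {(0, 3), (1, 1), (1, 2), (3, 3), (3, 4), (4, 2)}.
Total count |C(F_5)_aff| = 6.


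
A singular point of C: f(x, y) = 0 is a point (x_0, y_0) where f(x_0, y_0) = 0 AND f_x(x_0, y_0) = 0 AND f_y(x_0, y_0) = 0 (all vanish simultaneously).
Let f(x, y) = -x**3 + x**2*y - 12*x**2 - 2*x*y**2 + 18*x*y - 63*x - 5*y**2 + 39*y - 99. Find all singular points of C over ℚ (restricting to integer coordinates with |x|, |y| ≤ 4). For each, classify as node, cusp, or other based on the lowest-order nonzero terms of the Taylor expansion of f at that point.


Singular points: {(-3, 3)}; classification: cusp.

Compute partial derivatives:
  f_x = -3*x**2 + 2*x*y - 24*x - 2*y**2 + 18*y - 63.
  f_y = x**2 - 4*x*y + 18*x - 10*y + 39.
Scan x_0 ∈ {−4, ..., 4}. For each x_0, f_y(x_0, y) is a polynomial in y; find its integer roots y ∈ {−4, ..., 4}, then test f_x and f at those candidates.
  x = -4: f_y(-4, y) = 6*y - 17; no integer root y with |y| ≤ 4.
  x = -3: f_y(-3, y) = 2*y - 6; vanishes at y ∈ {3}. (-3, 3): f_x = 0, f = 0 — SINGULAR.
  x = -2: f_y(-2, y) = 7 - 2*y; no integer root y with |y| ≤ 4.
  x = -1: f_y(-1, y) = 22 - 6*y; no integer root y with |y| ≤ 4.
  x = 0: f_y(0, y) = 39 - 10*y; no integer root y with |y| ≤ 4.
  x = 1: f_y(1, y) = 58 - 14*y; no integer root y with |y| ≤ 4.
  x = 2: f_y(2, y) = 79 - 18*y; no integer root y with |y| ≤ 4.
  x = 3: f_y(3, y) = 102 - 22*y; no integer root y with |y| ≤ 4.
  x = 4: f_y(4, y) = 127 - 26*y; no integer root y with |y| ≤ 4.
Only singular point on the grid: (-3, 3).
Classify: substitute x = -3 + u, y = 3 + v and expand: f = -u**3 + u**2*v - 2*u*v**2 + v**2.
No constant or linear terms (consistent with a singular point). Quadratic part: v**2. Cubic part: -u**3 + u**2*v - 2*u*v**2.
The quadratic part v**2 is a perfect square, so there is a single (double) tangent line v = 0, i.e. y = 3. Restricting the cubic part to that line (v = 0) leaves -u**3 ≠ 0, so f is not divisible by v and the branch is v² ≈ u**3 to lowest order — this is a cusp.
Classification: cusp.


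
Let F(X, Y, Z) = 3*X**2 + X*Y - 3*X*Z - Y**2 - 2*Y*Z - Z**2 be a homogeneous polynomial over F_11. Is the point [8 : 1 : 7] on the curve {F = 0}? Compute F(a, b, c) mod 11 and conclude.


F(8,1,7) ≡ 1 (mod 11); P is NOT on the curve.

Evaluate F(8, 1, 7) term-by-term (mod 11).
  3*X**2 ↦ 3·64·1·1 = 192
  X*Y ↦ 1·8·1·1 = 8
  -3*X*Z ↦ -3·8·1·7 = -168
  -Y**2 ↦ -1·1·1·1 = -1
  -2*Y*Z ↦ -2·1·1·7 = -14
  -Z**2 ↦ -1·1·1·49 = -49
Sum: F(8, 1, 7) = (192) + (8) + (-168) + (-1) + (-14) + (-49) = -32.
Reducing mod 11: -32 ≡ 1 (mod 11).
Since F(a, b, c) ≡ 1 ≠ 0 (mod 11), P does NOT lie on the curve.


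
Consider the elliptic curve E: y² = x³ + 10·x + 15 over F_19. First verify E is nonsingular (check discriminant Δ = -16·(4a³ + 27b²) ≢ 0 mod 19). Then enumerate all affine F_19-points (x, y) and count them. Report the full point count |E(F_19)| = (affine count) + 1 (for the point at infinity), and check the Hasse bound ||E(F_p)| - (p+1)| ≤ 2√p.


Affine points = {(1, 8), (1, 11), (2, 9), (2, 10), (4, 9), (4, 10), (5, 0), (6, 5), (6, 14), (9, 6), (9, 13), (12, 1), (12, 18), (13, 9), (13, 10), (14, 7), (14, 12), (15, 5), (15, 14), (17, 5), (17, 14), (18, 2), (18, 17)}; affine count = 23; |E(F_19)| = 24.

Discriminant check: Δ ∝ 4a³ + 27b² = 4·10³ + 27·15² = 4·1000 + 27·225 ≡ 5 (mod 19). Nonzero ⇒ E is nonsingular.
For each x ∈ F_19, compute rhs = x³ + 10·x + 15 mod 19, then count y ∈ F_19 with y² ≡ rhs.
  x = 0: rhs = 15, matching y values: none (0 points).
  x = 1: rhs = 7, matching y values: 8, 11 (2 points).
  x = 2: rhs = 5, matching y values: 9, 10 (2 points).
  x = 3: rhs = 15, matching y values: none (0 points).
  x = 4: rhs = 5, matching y values: 9, 10 (2 points).
  x = 5: rhs = 0, matching y values: 0 (1 points).
  x = 6: rhs = 6, matching y values: 5, 14 (2 points).
  x = 7: rhs = 10, matching y values: none (0 points).
  x = 8: rhs = 18, matching y values: none (0 points).
  x = 9: rhs = 17, matching y values: 6, 13 (2 points).
  x = 10: rhs = 13, matching y values: none (0 points).
  x = 11: rhs = 12, matching y values: none (0 points).
  x = 12: rhs = 1, matching y values: 1, 18 (2 points).
  x = 13: rhs = 5, matching y values: 9, 10 (2 points).
  x = 14: rhs = 11, matching y values: 7, 12 (2 points).
  x = 15: rhs = 6, matching y values: 5, 14 (2 points).
  x = 16: rhs = 15, matching y values: none (0 points).
  x = 17: rhs = 6, matching y values: 5, 14 (2 points).
  x = 18: rhs = 4, matching y values: 2, 17 (2 points).
Total affine count: 23.
Full point count |E(F_19)| = 23 + 1 = 24.
Hasse bound: |24 − (19+1)| = |4| = 4 ≤ 2√19 ≈ 8.7178 ✓.


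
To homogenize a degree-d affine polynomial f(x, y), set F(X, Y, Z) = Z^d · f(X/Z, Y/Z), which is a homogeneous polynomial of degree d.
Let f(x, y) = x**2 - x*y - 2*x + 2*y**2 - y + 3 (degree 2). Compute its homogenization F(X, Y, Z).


F(X, Y, Z) = X**2 - X*Y - 2*X*Z + 2*Y**2 - Y*Z + 3*Z**2

deg(f) = 2.
Substitute x = X/Z, y = Y/Z into f, then multiply by Z^2.
  monomial 1·x^2·y^0 ↦ 1·X^2·Y^0·Z^0.
  monomial -1·x^1·y^1 ↦ -1·X^1·Y^1·Z^0.
  monomial -2·x^1·y^0 ↦ -2·X^1·Y^0·Z^1.
  monomial 2·x^0·y^2 ↦ 2·X^0·Y^2·Z^0.
  monomial -1·x^0·y^1 ↦ -1·X^0·Y^1·Z^1.
  monomial 3·x^0·y^0 ↦ 3·X^0·Y^0·Z^2.
Collecting: F(X, Y, Z) = X**2 - X*Y - 2*X*Z + 2*Y**2 - Y*Z + 3*Z**2.


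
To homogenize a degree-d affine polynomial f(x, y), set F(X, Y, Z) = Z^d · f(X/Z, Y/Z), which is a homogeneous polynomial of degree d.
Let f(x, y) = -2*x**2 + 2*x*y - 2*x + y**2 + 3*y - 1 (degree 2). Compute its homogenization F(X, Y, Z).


F(X, Y, Z) = -2*X**2 + 2*X*Y - 2*X*Z + Y**2 + 3*Y*Z - Z**2

deg(f) = 2.
Substitute x = X/Z, y = Y/Z into f, then multiply by Z^2.
  monomial -2·x^2·y^0 ↦ -2·X^2·Y^0·Z^0.
  monomial 2·x^1·y^1 ↦ 2·X^1·Y^1·Z^0.
  monomial -2·x^1·y^0 ↦ -2·X^1·Y^0·Z^1.
  monomial 1·x^0·y^2 ↦ 1·X^0·Y^2·Z^0.
  monomial 3·x^0·y^1 ↦ 3·X^0·Y^1·Z^1.
  monomial -1·x^0·y^0 ↦ -1·X^0·Y^0·Z^2.
Collecting: F(X, Y, Z) = -2*X**2 + 2*X*Y - 2*X*Z + Y**2 + 3*Y*Z - Z**2.


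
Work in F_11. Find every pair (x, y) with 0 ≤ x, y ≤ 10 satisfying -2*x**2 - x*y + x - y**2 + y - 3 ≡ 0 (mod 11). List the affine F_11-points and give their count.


Affine F_11-points: {(0, 6), (2, 1), (2, 9), (3, 3), (3, 6), (5, 9), (7, 2), (7, 3), (9, 1), (9, 2)}; count = 10.

For each of the 121 pairs (x, y) ∈ F_11², evaluate f(x, y) mod 11. Record the zeros.
  x = 0: [0↦8, 1↦8, 2↦6, 3↦2, 4↦7, 5↦10, 6↦0, 7↦10, 8↦7, 9↦2, 10↦6]  zeros at y ∈ {6}
  x = 1: [0↦7, 1↦6, 2↦3, 3↦9, 4↦2, 5↦4, 6↦4, 7↦2, 8↦9, 9↦3, 10↦6]  zeros at y ∈ ∅
  x = 2: [0↦2, 1↦0, 2↦7, 3↦1, 4↦4, 5↦5, 6↦4, 7↦1, 8↦7, 9↦0, 10↦2]  zeros at y ∈ {1, 9}
  x = 3: [0↦4, 1↦1, 2↦7, 3↦0, 4↦2, 5↦2, 6↦0, 7↦7, 8↦1, 9↦4, 10↦5]  zeros at y ∈ {3, 6}
  x = 4: [0↦2, 1↦9, 2↦3, 3↦6, 4↦7, 5↦6, 6↦3, 7↦9, 8↦2, 9↦4, 10↦4]  zeros at y ∈ ∅
  x = 5: [0↦7, 1↦2, 2↦6, 3↦8, 4↦8, 5↦6, 6↦2, 7↦7, 8↦10, 9↦0, 10↦10]  zeros at y ∈ {9}
  x = 6: [0↦8, 1↦2, 2↦5, 3↦6, 4↦5, 5↦2, 6↦8, 7↦1, 8↦3, 9↦3, 10↦1]  zeros at y ∈ ∅
  x = 7: [0↦5, 1↦9, 2↦0, 3↦0, 4↦9, 5↦5, 6↦10, 7↦2, 8↦3, 9↦2, 10↦10]  zeros at y ∈ {2, 3}
  x = 8: [0↦9, 1↦1, 2↦2, 3↦1, 4↦9, 5↦4, 6↦8, 7↦10, 8↦10, 9↦8, 10↦4]  zeros at y ∈ ∅
  x = 9: [0↦9, 1↦0, 2↦0, 3↦9, 4↦5, 5↦10, 6↦2, 7↦3, 8↦2, 9↦10, 10↦5]  zeros at y ∈ {1, 2}
  x = 10: [0↦5, 1↦6, 2↦5, 3↦2, 4↦8, 5↦1, 6↦3, 7↦3, 8↦1, 9↦8, 10↦2]  zeros at y ∈ ∅
Collecting zeros: affine points = {(0, 6), (2, 1), (2, 9), (3, 3), (3, 6), (5, 9), (7, 2), (7, 3), (9, 1), (9, 2)}.
Total count |C(F_11)_aff| = 10.


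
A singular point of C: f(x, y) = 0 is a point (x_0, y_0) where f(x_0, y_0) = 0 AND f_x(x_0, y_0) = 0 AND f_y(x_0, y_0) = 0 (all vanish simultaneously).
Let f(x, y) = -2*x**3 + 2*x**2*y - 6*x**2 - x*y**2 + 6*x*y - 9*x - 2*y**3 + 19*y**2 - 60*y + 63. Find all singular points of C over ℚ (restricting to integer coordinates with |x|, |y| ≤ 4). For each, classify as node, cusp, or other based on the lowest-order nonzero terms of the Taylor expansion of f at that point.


Singular points: {(0, 3)}; classification: cusp.

Compute partial derivatives:
  f_x = -6*x**2 + 4*x*y - 12*x - y**2 + 6*y - 9.
  f_y = 2*x**2 - 2*x*y + 6*x - 6*y**2 + 38*y - 60.
Scan x_0 ∈ {−4, ..., 4}. For each x_0, f_y(x_0, y) is a polynomial in y; find its integer roots y ∈ {−4, ..., 4}, then test f_x and f at those candidates.
  x = -4: f_y(-4, y) = -6*y**2 + 46*y - 52; no integer root y with |y| ≤ 4.
  x = -3: f_y(-3, y) = -6*y**2 + 44*y - 60; no integer root y with |y| ≤ 4.
  x = -2: f_y(-2, y) = -6*y**2 + 42*y - 64; no integer root y with |y| ≤ 4.
  x = -1: f_y(-1, y) = -6*y**2 + 40*y - 64; vanishes at y ∈ {4}. (-1, 4): f_x = -11 ≠ 0.
  x = 0: f_y(0, y) = -6*y**2 + 38*y - 60; vanishes at y ∈ {3}. (0, 3): f_x = 0, f = 0 — SINGULAR.
  x = 1: f_y(1, y) = -6*y**2 + 36*y - 52; no integer root y with |y| ≤ 4.
  x = 2: f_y(2, y) = -6*y**2 + 34*y - 40; vanishes at y ∈ {4}. (2, 4): f_x = -17 ≠ 0.
  x = 3: f_y(3, y) = -6*y**2 + 32*y - 24; no integer root y with |y| ≤ 4.
  x = 4: f_y(4, y) = -6*y**2 + 30*y - 4; no integer root y with |y| ≤ 4.
Only singular point on the grid: (0, 3).
Classify: substitute x = 0 + u, y = 3 + v and expand: f = -2*u**3 + 2*u**2*v - u*v**2 - 2*v**3 + v**2.
No constant or linear terms (consistent with a singular point). Quadratic part: v**2. Cubic part: -2*u**3 + 2*u**2*v - u*v**2 - 2*v**3.
The quadratic part v**2 is a perfect square, so there is a single (double) tangent line v = 0, i.e. y = 3. Restricting the cubic part to that line (v = 0) leaves -2*u**3 ≠ 0, so f is not divisible by v and the branch is v² ≈ 2*u**3 to lowest order — this is a cusp.
Classification: cusp.


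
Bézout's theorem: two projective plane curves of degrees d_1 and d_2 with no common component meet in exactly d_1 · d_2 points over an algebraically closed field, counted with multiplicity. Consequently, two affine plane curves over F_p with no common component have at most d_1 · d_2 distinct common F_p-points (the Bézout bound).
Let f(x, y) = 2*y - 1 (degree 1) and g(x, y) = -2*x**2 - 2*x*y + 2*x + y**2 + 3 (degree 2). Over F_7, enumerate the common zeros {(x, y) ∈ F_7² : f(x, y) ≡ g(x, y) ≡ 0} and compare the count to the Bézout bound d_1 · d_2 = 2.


Common zeros: ∅; count = 0; Bézout bound = 2.

deg(f) = 1, deg(g) = 2, so Bézout bound = 2.
Scan x ∈ F_7. For each x, list the y ∈ F_7 with f(x, y) ≡ 0 and those with g(x, y) ≡ 0 (mod 7); the common zeros in that column are the intersection.
  x = 0: f ≡ 0 at y ∈ {4}; g ≡ 0 at y ∈ {2, 5}; common: ∅.
  x = 1: f ≡ 0 at y ∈ {4}; g ≡ 0 at y ∈ ∅; common: ∅.
  x = 2: f ≡ 0 at y ∈ {4}; g ≡ 0 at y ∈ ∅; common: ∅.
  x = 3: f ≡ 0 at y ∈ {4}; g ≡ 0 at y ∈ {1, 5}; common: ∅.
  x = 4: f ≡ 0 at y ∈ {4}; g ≡ 0 at y ∈ {0, 1}; common: ∅.
  x = 5: f ≡ 0 at y ∈ {4}; g ≡ 0 at y ∈ ∅; common: ∅.
  x = 6: f ≡ 0 at y ∈ {4}; g ≡ 0 at y ∈ {2, 3}; common: ∅.
Collecting: common zeros = ∅, so the count is 0.
Comparison with the Bézout bound: 0 ≤ 2 = deg(f)·deg(g), as expected for curves with no common component (the affine F_7-count falls short of the bound because intersections may lie at infinity, over extension fields, or carry multiplicity).


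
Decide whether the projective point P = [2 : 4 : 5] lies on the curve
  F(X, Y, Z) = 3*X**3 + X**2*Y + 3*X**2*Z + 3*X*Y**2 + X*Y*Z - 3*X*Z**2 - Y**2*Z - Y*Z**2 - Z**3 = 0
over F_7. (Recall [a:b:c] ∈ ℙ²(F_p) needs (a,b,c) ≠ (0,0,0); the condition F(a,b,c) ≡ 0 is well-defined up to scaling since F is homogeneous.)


F(2,4,5) ≡ 5 (mod 7); P is NOT on the curve.

Evaluate F(2, 4, 5) term-by-term (mod 7).
  3*X**3 ↦ 3·8·1·1 = 24
  X**2*Y ↦ 1·4·4·1 = 16
  3*X**2*Z ↦ 3·4·1·5 = 60
  3*X*Y**2 ↦ 3·2·16·1 = 96
  X*Y*Z ↦ 1·2·4·5 = 40
  -3*X*Z**2 ↦ -3·2·1·25 = -150
  -Y**2*Z ↦ -1·1·16·5 = -80
  -Y*Z**2 ↦ -1·1·4·25 = -100
  -Z**3 ↦ -1·1·1·125 = -125
Sum: F(2, 4, 5) = (24) + (16) + (60) + (96) + (40) + (-150) + (-80) + (-100) + (-125) = -219.
Reducing mod 7: -219 ≡ 5 (mod 7).
Since F(a, b, c) ≡ 5 ≠ 0 (mod 7), P does NOT lie on the curve.


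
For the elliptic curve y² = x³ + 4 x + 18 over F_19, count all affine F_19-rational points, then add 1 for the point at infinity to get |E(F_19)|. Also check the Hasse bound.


Affine points = {(1, 2), (1, 17), (3, 0), (5, 7), (5, 12), (6, 7), (6, 12), (7, 3), (7, 16), (8, 7), (8, 12), (9, 2), (9, 17), (11, 5), (11, 14), (13, 5), (13, 14), (14, 5), (14, 14), (16, 6), (16, 13)}; affine count = 21; |E(F_19)| = 22.

Discriminant check: Δ ∝ 4a³ + 27b² = 4·4³ + 27·18² = 4·64 + 27·324 ≡ 17 (mod 19). Nonzero ⇒ E is nonsingular.
For each x ∈ F_19, compute rhs = x³ + 4·x + 18 mod 19, then count y ∈ F_19 with y² ≡ rhs.
  x = 0: rhs = 18, matching y values: none (0 points).
  x = 1: rhs = 4, matching y values: 2, 17 (2 points).
  x = 2: rhs = 15, matching y values: none (0 points).
  x = 3: rhs = 0, matching y values: 0 (1 points).
  x = 4: rhs = 3, matching y values: none (0 points).
  x = 5: rhs = 11, matching y values: 7, 12 (2 points).
  x = 6: rhs = 11, matching y values: 7, 12 (2 points).
  x = 7: rhs = 9, matching y values: 3, 16 (2 points).
  x = 8: rhs = 11, matching y values: 7, 12 (2 points).
  x = 9: rhs = 4, matching y values: 2, 17 (2 points).
  x = 10: rhs = 13, matching y values: none (0 points).
  x = 11: rhs = 6, matching y values: 5, 14 (2 points).
  x = 12: rhs = 8, matching y values: none (0 points).
  x = 13: rhs = 6, matching y values: 5, 14 (2 points).
  x = 14: rhs = 6, matching y values: 5, 14 (2 points).
  x = 15: rhs = 14, matching y values: none (0 points).
  x = 16: rhs = 17, matching y values: 6, 13 (2 points).
  x = 17: rhs = 2, matching y values: none (0 points).
  x = 18: rhs = 13, matching y values: none (0 points).
Total affine count: 21.
Full point count |E(F_19)| = 21 + 1 = 22.
Hasse bound: |22 − (19+1)| = |2| = 2 ≤ 2√19 ≈ 8.7178 ✓.


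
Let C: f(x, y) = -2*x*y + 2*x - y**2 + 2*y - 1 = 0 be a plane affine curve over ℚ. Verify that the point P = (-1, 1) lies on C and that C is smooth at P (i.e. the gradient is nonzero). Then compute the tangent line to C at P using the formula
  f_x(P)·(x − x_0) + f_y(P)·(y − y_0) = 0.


Tangent line at P: 2*y - 2 = 0.

Step 1: f(-1, 1) = 0, so P lies on C.
Step 2: partial derivatives
  f_x(x, y) = 2 - 2*y, f_y(x, y) = -2*x - 2*y + 2.
  f_x(P) = 0, f_y(P) = 2 (gradient nonzero, so P is smooth).
Step 3: tangent line at P: 0·(x − -1) + 2·(y − 1) = 0.
Expanding: 2*y - 2 = 0.


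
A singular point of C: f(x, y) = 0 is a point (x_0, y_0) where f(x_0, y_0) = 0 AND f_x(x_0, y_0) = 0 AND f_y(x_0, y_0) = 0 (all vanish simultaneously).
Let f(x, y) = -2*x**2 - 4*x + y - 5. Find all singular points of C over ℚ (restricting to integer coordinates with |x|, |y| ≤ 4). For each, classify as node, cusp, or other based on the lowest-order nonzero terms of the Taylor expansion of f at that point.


No singular points in the scanned grid; C is smooth there.

Compute partial derivatives:
  f_x = -4*x - 4.
  f_y = 1.
f_y = 1 is a nonzero constant, so f_y never vanishes: no point (x, y) can satisfy f = f_x = f_y = 0. In particular no (x, y) ∈ {−4, ..., 4}² is singular; the curve is smooth.


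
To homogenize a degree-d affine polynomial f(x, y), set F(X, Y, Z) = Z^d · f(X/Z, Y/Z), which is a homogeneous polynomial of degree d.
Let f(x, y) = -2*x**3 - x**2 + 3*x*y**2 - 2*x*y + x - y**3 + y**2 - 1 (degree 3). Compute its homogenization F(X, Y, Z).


F(X, Y, Z) = -2*X**3 - X**2*Z + 3*X*Y**2 - 2*X*Y*Z + X*Z**2 - Y**3 + Y**2*Z - Z**3

deg(f) = 3.
Substitute x = X/Z, y = Y/Z into f, then multiply by Z^3.
  monomial -2·x^3·y^0 ↦ -2·X^3·Y^0·Z^0.
  monomial -1·x^2·y^0 ↦ -1·X^2·Y^0·Z^1.
  monomial 3·x^1·y^2 ↦ 3·X^1·Y^2·Z^0.
  monomial -2·x^1·y^1 ↦ -2·X^1·Y^1·Z^1.
  monomial 1·x^1·y^0 ↦ 1·X^1·Y^0·Z^2.
  monomial -1·x^0·y^3 ↦ -1·X^0·Y^3·Z^0.
  monomial 1·x^0·y^2 ↦ 1·X^0·Y^2·Z^1.
  monomial -1·x^0·y^0 ↦ -1·X^0·Y^0·Z^3.
Collecting: F(X, Y, Z) = -2*X**3 - X**2*Z + 3*X*Y**2 - 2*X*Y*Z + X*Z**2 - Y**3 + Y**2*Z - Z**3.


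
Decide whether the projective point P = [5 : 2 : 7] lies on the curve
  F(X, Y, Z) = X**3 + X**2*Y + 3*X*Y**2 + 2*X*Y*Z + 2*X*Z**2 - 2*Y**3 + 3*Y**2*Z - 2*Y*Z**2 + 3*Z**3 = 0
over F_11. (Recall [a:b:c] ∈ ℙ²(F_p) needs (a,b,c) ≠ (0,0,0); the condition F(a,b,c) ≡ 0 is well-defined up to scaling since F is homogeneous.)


F(5,2,7) ≡ 6 (mod 11); P is NOT on the curve.

Evaluate F(5, 2, 7) term-by-term (mod 11).
  X**3 ↦ 1·125·1·1 = 125
  X**2*Y ↦ 1·25·2·1 = 50
  3*X*Y**2 ↦ 3·5·4·1 = 60
  2*X*Y*Z ↦ 2·5·2·7 = 140
  2*X*Z**2 ↦ 2·5·1·49 = 490
  -2*Y**3 ↦ -2·1·8·1 = -16
  3*Y**2*Z ↦ 3·1·4·7 = 84
  -2*Y*Z**2 ↦ -2·1·2·49 = -196
  3*Z**3 ↦ 3·1·1·343 = 1029
Sum: F(5, 2, 7) = (125) + (50) + (60) + (140) + (490) + (-16) + (84) + (-196) + (1029) = 1766.
Reducing mod 11: 1766 ≡ 6 (mod 11).
Since F(a, b, c) ≡ 6 ≠ 0 (mod 11), P does NOT lie on the curve.


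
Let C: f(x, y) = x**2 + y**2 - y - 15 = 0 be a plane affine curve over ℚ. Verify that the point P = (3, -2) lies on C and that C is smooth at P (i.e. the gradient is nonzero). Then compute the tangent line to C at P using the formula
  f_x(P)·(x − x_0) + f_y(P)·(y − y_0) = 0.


Tangent line at P: 6*x - 5*y - 28 = 0.

Step 1: f(3, -2) = 0, so P lies on C.
Step 2: partial derivatives
  f_x(x, y) = 2*x, f_y(x, y) = 2*y - 1.
  f_x(P) = 6, f_y(P) = -5 (gradient nonzero, so P is smooth).
Step 3: tangent line at P: 6·(x − 3) + -5·(y − -2) = 0.
Expanding: 6*x - 5*y - 28 = 0.


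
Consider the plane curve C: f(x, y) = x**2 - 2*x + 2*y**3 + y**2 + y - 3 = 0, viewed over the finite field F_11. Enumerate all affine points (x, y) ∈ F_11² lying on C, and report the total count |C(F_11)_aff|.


Affine F_11-points: {(1, 1), (3, 0), (3, 2), (3, 3), (6, 6), (7, 6), (10, 0), (10, 2), (10, 3)}; count = 9.

For each of the 121 pairs (x, y) ∈ F_11², evaluate f(x, y) mod 11. Record the zeros.
  x = 0: [0↦8, 1↦1, 2↦8, 3↦8, 4↦2, 5↦2, 6↦9, 7↦2, 8↦4, 9↦5, 10↦6]  zeros at y ∈ ∅
  x = 1: [0↦7, 1↦0, 2↦7, 3↦7, 4↦1, 5↦1, 6↦8, 7↦1, 8↦3, 9↦4, 10↦5]  zeros at y ∈ {1}
  x = 2: [0↦8, 1↦1, 2↦8, 3↦8, 4↦2, 5↦2, 6↦9, 7↦2, 8↦4, 9↦5, 10↦6]  zeros at y ∈ ∅
  x = 3: [0↦0, 1↦4, 2↦0, 3↦0, 4↦5, 5↦5, 6↦1, 7↦5, 8↦7, 9↦8, 10↦9]  zeros at y ∈ {0, 2, 3}
  x = 4: [0↦5, 1↦9, 2↦5, 3↦5, 4↦10, 5↦10, 6↦6, 7↦10, 8↦1, 9↦2, 10↦3]  zeros at y ∈ ∅
  x = 5: [0↦1, 1↦5, 2↦1, 3↦1, 4↦6, 5↦6, 6↦2, 7↦6, 8↦8, 9↦9, 10↦10]  zeros at y ∈ ∅
  x = 6: [0↦10, 1↦3, 2↦10, 3↦10, 4↦4, 5↦4, 6↦0, 7↦4, 8↦6, 9↦7, 10↦8]  zeros at y ∈ {6}
  x = 7: [0↦10, 1↦3, 2↦10, 3↦10, 4↦4, 5↦4, 6↦0, 7↦4, 8↦6, 9↦7, 10↦8]  zeros at y ∈ {6}
  x = 8: [0↦1, 1↦5, 2↦1, 3↦1, 4↦6, 5↦6, 6↦2, 7↦6, 8↦8, 9↦9, 10↦10]  zeros at y ∈ ∅
  x = 9: [0↦5, 1↦9, 2↦5, 3↦5, 4↦10, 5↦10, 6↦6, 7↦10, 8↦1, 9↦2, 10↦3]  zeros at y ∈ ∅
  x = 10: [0↦0, 1↦4, 2↦0, 3↦0, 4↦5, 5↦5, 6↦1, 7↦5, 8↦7, 9↦8, 10↦9]  zeros at y ∈ {0, 2, 3}
Collecting zeros: affine points = {(1, 1), (3, 0), (3, 2), (3, 3), (6, 6), (7, 6), (10, 0), (10, 2), (10, 3)}.
Total count |C(F_11)_aff| = 9.


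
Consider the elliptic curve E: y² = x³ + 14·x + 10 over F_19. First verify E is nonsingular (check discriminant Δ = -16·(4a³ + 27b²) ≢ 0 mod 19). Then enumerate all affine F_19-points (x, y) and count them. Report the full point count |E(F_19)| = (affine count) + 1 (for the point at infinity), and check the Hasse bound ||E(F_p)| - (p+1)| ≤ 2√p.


Affine points = {(1, 5), (1, 14), (4, 4), (4, 15), (6, 5), (6, 14), (8, 8), (8, 11), (12, 5), (12, 14), (14, 9), (14, 10), (15, 2), (15, 17), (16, 6), (16, 13)}; affine count = 16; |E(F_19)| = 17.

Discriminant check: Δ ∝ 4a³ + 27b² = 4·14³ + 27·10² = 4·2744 + 27·100 ≡ 15 (mod 19). Nonzero ⇒ E is nonsingular.
For each x ∈ F_19, compute rhs = x³ + 14·x + 10 mod 19, then count y ∈ F_19 with y² ≡ rhs.
  x = 0: rhs = 10, matching y values: none (0 points).
  x = 1: rhs = 6, matching y values: 5, 14 (2 points).
  x = 2: rhs = 8, matching y values: none (0 points).
  x = 3: rhs = 3, matching y values: none (0 points).
  x = 4: rhs = 16, matching y values: 4, 15 (2 points).
  x = 5: rhs = 15, matching y values: none (0 points).
  x = 6: rhs = 6, matching y values: 5, 14 (2 points).
  x = 7: rhs = 14, matching y values: none (0 points).
  x = 8: rhs = 7, matching y values: 8, 11 (2 points).
  x = 9: rhs = 10, matching y values: none (0 points).
  x = 10: rhs = 10, matching y values: none (0 points).
  x = 11: rhs = 13, matching y values: none (0 points).
  x = 12: rhs = 6, matching y values: 5, 14 (2 points).
  x = 13: rhs = 14, matching y values: none (0 points).
  x = 14: rhs = 5, matching y values: 9, 10 (2 points).
  x = 15: rhs = 4, matching y values: 2, 17 (2 points).
  x = 16: rhs = 17, matching y values: 6, 13 (2 points).
  x = 17: rhs = 12, matching y values: none (0 points).
  x = 18: rhs = 14, matching y values: none (0 points).
Total affine count: 16.
Full point count |E(F_19)| = 16 + 1 = 17.
Hasse bound: |17 − (19+1)| = |-3| = 3 ≤ 2√19 ≈ 8.7178 ✓.


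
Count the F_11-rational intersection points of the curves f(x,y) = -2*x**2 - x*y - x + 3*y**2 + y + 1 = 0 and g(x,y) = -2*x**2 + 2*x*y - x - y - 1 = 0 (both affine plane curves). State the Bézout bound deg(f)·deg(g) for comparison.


Common zeros: {(10, 3)}; count = 1; Bézout bound = 4.

deg(f) = 2, deg(g) = 2, so Bézout bound = 4.
Scan x ∈ F_11. For each x, list the y ∈ F_11 with f(x, y) ≡ 0 and those with g(x, y) ≡ 0 (mod 11); the common zeros in that column are the intersection.
  x = 0: f ≡ 0 at y ∈ {9}; g ≡ 0 at y ∈ {10}; common: ∅.
  x = 1: f ≡ 0 at y ∈ ∅; g ≡ 0 at y ∈ {4}; common: ∅.
  x = 2: f ≡ 0 at y ∈ ∅; g ≡ 0 at y ∈ {0}; common: ∅.
  x = 3: f ≡ 0 at y ∈ ∅; g ≡ 0 at y ∈ {0}; common: ∅.
  x = 4: f ≡ 0 at y ∈ {6}; g ≡ 0 at y ∈ {10}; common: ∅.
  x = 5: f ≡ 0 at y ∈ {1, 4}; g ≡ 0 at y ∈ {5}; common: ∅.
  x = 6: f ≡ 0 at y ∈ {0, 9}; g ≡ 0 at y ∈ ∅; common: ∅.
  x = 7: f ≡ 0 at y ∈ ∅; g ≡ 0 at y ∈ {9}; common: ∅.
  x = 8: f ≡ 0 at y ∈ ∅; g ≡ 0 at y ∈ {4}; common: ∅.
  x = 9: f ≡ 0 at y ∈ {4, 6}; g ≡ 0 at y ∈ {3}; common: ∅.
  x = 10: f ≡ 0 at y ∈ {0, 3}; g ≡ 0 at y ∈ {3}; common: {3}.
Collecting: common zeros = {(10, 3)}, so the count is 1.
Comparison with the Bézout bound: 1 ≤ 4 = deg(f)·deg(g), as expected for curves with no common component (the affine F_11-count falls short of the bound because intersections may lie at infinity, over extension fields, or carry multiplicity).


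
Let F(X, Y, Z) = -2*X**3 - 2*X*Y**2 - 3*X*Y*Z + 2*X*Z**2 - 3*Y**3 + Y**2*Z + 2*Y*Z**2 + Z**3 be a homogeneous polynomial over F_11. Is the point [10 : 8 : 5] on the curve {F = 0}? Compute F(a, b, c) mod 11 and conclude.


F(10,8,5) ≡ 4 (mod 11); P is NOT on the curve.

Evaluate F(10, 8, 5) term-by-term (mod 11).
  -2*X**3 ↦ -2·1000·1·1 = -2000
  -2*X*Y**2 ↦ -2·10·64·1 = -1280
  -3*X*Y*Z ↦ -3·10·8·5 = -1200
  2*X*Z**2 ↦ 2·10·1·25 = 500
  -3*Y**3 ↦ -3·1·512·1 = -1536
  Y**2*Z ↦ 1·1·64·5 = 320
  2*Y*Z**2 ↦ 2·1·8·25 = 400
  Z**3 ↦ 1·1·1·125 = 125
Sum: F(10, 8, 5) = (-2000) + (-1280) + (-1200) + (500) + (-1536) + (320) + (400) + (125) = -4671.
Reducing mod 11: -4671 ≡ 4 (mod 11).
Since F(a, b, c) ≡ 4 ≠ 0 (mod 11), P does NOT lie on the curve.


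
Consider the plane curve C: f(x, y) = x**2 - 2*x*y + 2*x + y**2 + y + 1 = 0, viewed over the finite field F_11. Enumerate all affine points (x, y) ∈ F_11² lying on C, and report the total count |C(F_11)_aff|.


Affine F_11-points: {(3, 6), (3, 10), (4, 8), (4, 10), (5, 2), (5, 7), (7, 6), (7, 7), (8, 2), (10, 0), (10, 8)}; count = 11.

For each of the 121 pairs (x, y) ∈ F_11², evaluate f(x, y) mod 11. Record the zeros.
  x = 0: [0↦1, 1↦3, 2↦7, 3↦2, 4↦10, 5↦9, 6↦10, 7↦2, 8↦7, 9↦3, 10↦1]  zeros at y ∈ ∅
  x = 1: [0↦4, 1↦4, 2↦6, 3↦10, 4↦5, 5↦2, 6↦1, 7↦2, 8↦5, 9↦10, 10↦6]  zeros at y ∈ ∅
  x = 2: [0↦9, 1↦7, 2↦7, 3↦9, 4↦2, 5↦8, 6↦5, 7↦4, 8↦5, 9↦8, 10↦2]  zeros at y ∈ ∅
  x = 3: [0↦5, 1↦1, 2↦10, 3↦10, 4↦1, 5↦5, 6↦0, 7↦8, 8↦7, 9↦8, 10↦0]  zeros at y ∈ {6, 10}
  x = 4: [0↦3, 1↦8, 2↦4, 3↦2, 4↦2, 5↦4, 6↦8, 7↦3, 8↦0, 9↦10, 10↦0]  zeros at y ∈ {8, 10}
  x = 5: [0↦3, 1↦6, 2↦0, 3↦7, 4↦5, 5↦5, 6↦7, 7↦0, 8↦6, 9↦3, 10↦2]  zeros at y ∈ {2, 7}
  x = 6: [0↦5, 1↦6, 2↦9, 3↦3, 4↦10, 5↦8, 6↦8, 7↦10, 8↦3, 9↦9, 10↦6]  zeros at y ∈ ∅
  x = 7: [0↦9, 1↦8, 2↦9, 3↦1, 4↦6, 5↦2, 6↦0, 7↦0, 8↦2, 9↦6, 10↦1]  zeros at y ∈ {6, 7}
  x = 8: [0↦4, 1↦1, 2↦0, 3↦1, 4↦4, 5↦9, 6↦5, 7↦3, 8↦3, 9↦5, 10↦9]  zeros at y ∈ {2}
  x = 9: [0↦1, 1↦7, 2↦4, 3↦3, 4↦4, 5↦7, 6↦1, 7↦8, 8↦6, 9↦6, 10↦8]  zeros at y ∈ ∅
  x = 10: [0↦0, 1↦4, 2↦10, 3↦7, 4↦6, 5↦7, 6↦10, 7↦4, 8↦0, 9↦9, 10↦9]  zeros at y ∈ {0, 8}
Collecting zeros: affine points = {(3, 6), (3, 10), (4, 8), (4, 10), (5, 2), (5, 7), (7, 6), (7, 7), (8, 2), (10, 0), (10, 8)}.
Total count |C(F_11)_aff| = 11.


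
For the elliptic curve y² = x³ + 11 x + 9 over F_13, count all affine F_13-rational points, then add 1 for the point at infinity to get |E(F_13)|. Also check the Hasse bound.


Affine points = {(0, 3), (0, 10), (2, 0), (3, 2), (3, 11), (4, 0), (7, 0), (10, 1), (10, 12), (12, 6), (12, 7)}; affine count = 11; |E(F_13)| = 12.

Discriminant check: Δ ∝ 4a³ + 27b² = 4·11³ + 27·9² = 4·1331 + 27·81 ≡ 10 (mod 13). Nonzero ⇒ E is nonsingular.
For each x ∈ F_13, compute rhs = x³ + 11·x + 9 mod 13, then count y ∈ F_13 with y² ≡ rhs.
  x = 0: rhs = 9, matching y values: 3, 10 (2 points).
  x = 1: rhs = 8, matching y values: none (0 points).
  x = 2: rhs = 0, matching y values: 0 (1 points).
  x = 3: rhs = 4, matching y values: 2, 11 (2 points).
  x = 4: rhs = 0, matching y values: 0 (1 points).
  x = 5: rhs = 7, matching y values: none (0 points).
  x = 6: rhs = 5, matching y values: none (0 points).
  x = 7: rhs = 0, matching y values: 0 (1 points).
  x = 8: rhs = 11, matching y values: none (0 points).
  x = 9: rhs = 5, matching y values: none (0 points).
  x = 10: rhs = 1, matching y values: 1, 12 (2 points).
  x = 11: rhs = 5, matching y values: none (0 points).
  x = 12: rhs = 10, matching y values: 6, 7 (2 points).
Total affine count: 11.
Full point count |E(F_13)| = 11 + 1 = 12.
Hasse bound: |12 − (13+1)| = |-2| = 2 ≤ 2√13 ≈ 7.2111 ✓.


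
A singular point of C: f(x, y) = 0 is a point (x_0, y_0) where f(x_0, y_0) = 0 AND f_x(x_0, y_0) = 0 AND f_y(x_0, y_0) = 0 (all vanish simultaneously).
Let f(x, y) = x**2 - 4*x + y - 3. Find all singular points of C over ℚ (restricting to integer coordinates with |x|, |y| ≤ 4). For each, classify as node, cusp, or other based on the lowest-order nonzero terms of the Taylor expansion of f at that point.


No singular points in the scanned grid; C is smooth there.

Compute partial derivatives:
  f_x = 2*x - 4.
  f_y = 1.
f_y = 1 is a nonzero constant, so f_y never vanishes: no point (x, y) can satisfy f = f_x = f_y = 0. In particular no (x, y) ∈ {−4, ..., 4}² is singular; the curve is smooth.


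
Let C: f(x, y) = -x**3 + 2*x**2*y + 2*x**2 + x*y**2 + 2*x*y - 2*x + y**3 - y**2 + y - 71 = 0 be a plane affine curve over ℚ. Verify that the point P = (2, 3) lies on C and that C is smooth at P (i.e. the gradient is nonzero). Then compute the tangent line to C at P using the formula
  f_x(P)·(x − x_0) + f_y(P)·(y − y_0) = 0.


Tangent line at P: 33*x + 46*y - 204 = 0.

Step 1: f(2, 3) = 0, so P lies on C.
Step 2: partial derivatives
  f_x(x, y) = -3*x**2 + 4*x*y + 4*x + y**2 + 2*y - 2, f_y(x, y) = 2*x**2 + 2*x*y + 2*x + 3*y**2 - 2*y + 1.
  f_x(P) = 33, f_y(P) = 46 (gradient nonzero, so P is smooth).
Step 3: tangent line at P: 33·(x − 2) + 46·(y − 3) = 0.
Expanding: 33*x + 46*y - 204 = 0.


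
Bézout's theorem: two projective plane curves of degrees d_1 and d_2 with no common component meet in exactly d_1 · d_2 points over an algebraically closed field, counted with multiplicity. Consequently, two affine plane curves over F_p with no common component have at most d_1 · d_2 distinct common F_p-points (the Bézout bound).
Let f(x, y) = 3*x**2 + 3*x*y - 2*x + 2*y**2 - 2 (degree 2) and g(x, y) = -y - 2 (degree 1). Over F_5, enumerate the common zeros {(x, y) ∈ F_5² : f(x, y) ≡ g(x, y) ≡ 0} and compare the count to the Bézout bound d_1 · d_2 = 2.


Common zeros: ∅; count = 0; Bézout bound = 2.

deg(f) = 2, deg(g) = 1, so Bézout bound = 2.
Scan x ∈ F_5. For each x, list the y ∈ F_5 with f(x, y) ≡ 0 and those with g(x, y) ≡ 0 (mod 5); the common zeros in that column are the intersection.
  x = 0: f ≡ 0 at y ∈ {1, 4}; g ≡ 0 at y ∈ {3}; common: ∅.
  x = 1: f ≡ 0 at y ∈ ∅; g ≡ 0 at y ∈ {3}; common: ∅.
  x = 2: f ≡ 0 at y ∈ ∅; g ≡ 0 at y ∈ {3}; common: ∅.
  x = 3: f ≡ 0 at y ∈ {1, 2}; g ≡ 0 at y ∈ {3}; common: ∅.
  x = 4: f ≡ 0 at y ∈ {2}; g ≡ 0 at y ∈ {3}; common: ∅.
Collecting: common zeros = ∅, so the count is 0.
Comparison with the Bézout bound: 0 ≤ 2 = deg(f)·deg(g), as expected for curves with no common component (the affine F_5-count falls short of the bound because intersections may lie at infinity, over extension fields, or carry multiplicity).


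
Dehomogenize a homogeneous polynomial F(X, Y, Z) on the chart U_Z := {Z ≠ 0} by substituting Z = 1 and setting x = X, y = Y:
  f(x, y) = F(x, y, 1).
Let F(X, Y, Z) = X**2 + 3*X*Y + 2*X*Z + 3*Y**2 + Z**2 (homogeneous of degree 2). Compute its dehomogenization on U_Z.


f(x, y) = x**2 + 3*x*y + 2*x + 3*y**2 + 1

On U_Z we set Z = 1. Each monomial c·X^i·Y^j·Z^k in F becomes c·x^i·y^j·1^k = c·x^i·y^j.
Substituting Z = 1: F(X, Y, 1) = x**2 + 3*x*y + 2*x + 3*y**2 + 1.
Note: deg(f) ≤ deg(F) = 2; strict inequality happens when F is divisible by Z (lost terms).


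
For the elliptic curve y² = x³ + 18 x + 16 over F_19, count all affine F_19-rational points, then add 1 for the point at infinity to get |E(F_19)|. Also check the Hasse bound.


Affine points = {(0, 4), (0, 15), (1, 4), (1, 15), (4, 0), (6, 6), (6, 13), (8, 8), (8, 11), (11, 5), (11, 14), (16, 7), (16, 12), (18, 4), (18, 15)}; affine count = 15; |E(F_19)| = 16.

Discriminant check: Δ ∝ 4a³ + 27b² = 4·18³ + 27·16² = 4·5832 + 27·256 ≡ 11 (mod 19). Nonzero ⇒ E is nonsingular.
For each x ∈ F_19, compute rhs = x³ + 18·x + 16 mod 19, then count y ∈ F_19 with y² ≡ rhs.
  x = 0: rhs = 16, matching y values: 4, 15 (2 points).
  x = 1: rhs = 16, matching y values: 4, 15 (2 points).
  x = 2: rhs = 3, matching y values: none (0 points).
  x = 3: rhs = 2, matching y values: none (0 points).
  x = 4: rhs = 0, matching y values: 0 (1 points).
  x = 5: rhs = 3, matching y values: none (0 points).
  x = 6: rhs = 17, matching y values: 6, 13 (2 points).
  x = 7: rhs = 10, matching y values: none (0 points).
  x = 8: rhs = 7, matching y values: 8, 11 (2 points).
  x = 9: rhs = 14, matching y values: none (0 points).
  x = 10: rhs = 18, matching y values: none (0 points).
  x = 11: rhs = 6, matching y values: 5, 14 (2 points).
  x = 12: rhs = 3, matching y values: none (0 points).
  x = 13: rhs = 15, matching y values: none (0 points).
  x = 14: rhs = 10, matching y values: none (0 points).
  x = 15: rhs = 13, matching y values: none (0 points).
  x = 16: rhs = 11, matching y values: 7, 12 (2 points).
  x = 17: rhs = 10, matching y values: none (0 points).
  x = 18: rhs = 16, matching y values: 4, 15 (2 points).
Total affine count: 15.
Full point count |E(F_19)| = 15 + 1 = 16.
Hasse bound: |16 − (19+1)| = |-4| = 4 ≤ 2√19 ≈ 8.7178 ✓.
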